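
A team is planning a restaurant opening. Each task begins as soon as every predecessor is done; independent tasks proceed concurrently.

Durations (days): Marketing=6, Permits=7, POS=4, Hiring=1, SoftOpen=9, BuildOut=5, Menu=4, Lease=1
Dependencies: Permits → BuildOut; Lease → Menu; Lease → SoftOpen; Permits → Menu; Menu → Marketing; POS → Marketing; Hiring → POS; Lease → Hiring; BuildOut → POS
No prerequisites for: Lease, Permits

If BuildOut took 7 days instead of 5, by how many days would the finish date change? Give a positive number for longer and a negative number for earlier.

2

As given, the longest chain is Permits→BuildOut→POS→Marketing = 7+5+4+6 = 22, so the finish is 22 days.
BuildOut is on the critical path; changing it to 7 makes that path 24 days.
The critical path is still Permits→BuildOut→POS→Marketing; finish is now 24 days.
Change in finish: 24 − 22 = +2 days.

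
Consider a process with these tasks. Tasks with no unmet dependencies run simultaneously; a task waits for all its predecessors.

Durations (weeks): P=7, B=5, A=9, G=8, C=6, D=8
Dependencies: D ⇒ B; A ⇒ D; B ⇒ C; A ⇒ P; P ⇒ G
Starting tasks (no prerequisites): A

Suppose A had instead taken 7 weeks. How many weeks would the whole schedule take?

26

The binding path is A→D→B→C = 9+8+5+6 = 28; finish at 28 weeks.
A is on the critical path; changing it to 7 makes that path 26 weeks.
The critical path is still A→D→B→C; finish is now 26 weeks.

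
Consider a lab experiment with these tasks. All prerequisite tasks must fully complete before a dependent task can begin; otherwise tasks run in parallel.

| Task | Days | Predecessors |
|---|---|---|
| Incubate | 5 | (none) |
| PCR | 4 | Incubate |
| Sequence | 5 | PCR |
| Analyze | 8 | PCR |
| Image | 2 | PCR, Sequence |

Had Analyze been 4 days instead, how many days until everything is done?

Actual critical path: Incubate→PCR→Analyze = 5+4+8 = 17 ⇒ 17 days.
Analyze is on the critical path; changing it to 4 makes that path 13 days.
Now Incubate→PCR→Sequence→Image = 5+4+5+2 = 16 is longest, so the finish becomes 16 days.

16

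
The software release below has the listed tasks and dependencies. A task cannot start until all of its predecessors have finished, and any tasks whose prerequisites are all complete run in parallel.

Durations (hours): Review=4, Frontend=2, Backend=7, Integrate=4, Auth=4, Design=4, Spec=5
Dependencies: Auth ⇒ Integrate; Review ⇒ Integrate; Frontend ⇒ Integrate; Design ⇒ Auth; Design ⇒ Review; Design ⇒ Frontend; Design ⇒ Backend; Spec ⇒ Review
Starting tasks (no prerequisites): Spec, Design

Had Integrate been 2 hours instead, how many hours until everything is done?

As given, the longest chain is Spec→Review→Integrate = 5+4+4 = 13, so the finish is 13 hours.
Integrate is on the critical path; changing it to 2 makes that path 11 hours.
The critical path is still Spec→Review→Integrate; finish is now 11 hours.

11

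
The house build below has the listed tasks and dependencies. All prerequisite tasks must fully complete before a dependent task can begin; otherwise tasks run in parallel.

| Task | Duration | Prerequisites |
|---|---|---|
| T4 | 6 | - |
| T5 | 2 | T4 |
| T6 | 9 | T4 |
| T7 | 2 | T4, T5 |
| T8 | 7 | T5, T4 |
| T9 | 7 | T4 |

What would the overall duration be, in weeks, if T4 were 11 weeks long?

Actual critical path: T4→T5→T8 = 6+2+7 = 15 ⇒ 15 weeks.
T4 is on the critical path; changing it to 11 makes that path 20 weeks.
The critical path is still T4→T5→T8; finish is now 20 weeks.

20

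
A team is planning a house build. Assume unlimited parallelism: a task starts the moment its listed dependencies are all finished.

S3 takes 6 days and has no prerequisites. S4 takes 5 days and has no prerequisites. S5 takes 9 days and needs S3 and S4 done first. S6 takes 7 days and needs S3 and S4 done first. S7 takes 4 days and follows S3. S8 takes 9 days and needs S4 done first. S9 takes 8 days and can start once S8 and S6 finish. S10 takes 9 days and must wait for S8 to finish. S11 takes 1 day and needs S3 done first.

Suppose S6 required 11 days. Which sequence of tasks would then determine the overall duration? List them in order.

S3, S6, S9

The binding path is S4→S8→S10 = 5+9+9 = 23; finish at 23 days.
S6 is off the critical path — its longest chain is 21 days, giving 2 of slack.
New critical path: S3→S6→S9 = 6+11+8 = 25 ⇒ 25 days.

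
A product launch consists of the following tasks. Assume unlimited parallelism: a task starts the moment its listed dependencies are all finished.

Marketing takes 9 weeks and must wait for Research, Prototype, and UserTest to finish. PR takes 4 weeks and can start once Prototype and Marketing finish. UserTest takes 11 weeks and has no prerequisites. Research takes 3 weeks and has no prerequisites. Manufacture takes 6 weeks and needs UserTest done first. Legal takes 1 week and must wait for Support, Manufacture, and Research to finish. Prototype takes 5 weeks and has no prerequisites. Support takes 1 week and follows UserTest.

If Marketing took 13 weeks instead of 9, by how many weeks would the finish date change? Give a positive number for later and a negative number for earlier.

Actual critical path: UserTest→Marketing→PR = 11+9+4 = 24 ⇒ 24 weeks.
Marketing is on the critical path; changing it to 13 makes that path 28 weeks.
No other chain overtakes it, so the finish is 28 weeks.
Change in finish: 28 − 24 = +4 weeks.

4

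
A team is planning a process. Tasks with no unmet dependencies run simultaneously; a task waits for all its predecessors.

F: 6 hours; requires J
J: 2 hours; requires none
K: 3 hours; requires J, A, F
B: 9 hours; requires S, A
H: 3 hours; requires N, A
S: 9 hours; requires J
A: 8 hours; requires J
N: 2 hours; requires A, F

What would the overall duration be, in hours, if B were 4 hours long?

Critical path before the change: J→S→B = 2+9+9 = 20 giving 20 hours.
B lies on that path, so at 4 hours the path becomes 15 hours.
The binding chain switches to J→A→N→H = 2+8+2+3 = 15; finish 15 hours.

15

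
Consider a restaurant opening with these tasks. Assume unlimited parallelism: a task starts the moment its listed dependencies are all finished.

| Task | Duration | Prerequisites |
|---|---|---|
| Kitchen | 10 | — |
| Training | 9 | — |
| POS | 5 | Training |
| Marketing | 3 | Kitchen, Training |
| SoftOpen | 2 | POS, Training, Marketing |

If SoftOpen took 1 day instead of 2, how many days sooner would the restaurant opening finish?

Critical path before the change: Training→POS→SoftOpen = 9+5+2 = 16 giving 16 days.
SoftOpen lies on that path, so at 1 day the path becomes 15 days.
No other chain overtakes it, so the finish is 15 days.
Change in finish: 15 − 16 = -1 days.

1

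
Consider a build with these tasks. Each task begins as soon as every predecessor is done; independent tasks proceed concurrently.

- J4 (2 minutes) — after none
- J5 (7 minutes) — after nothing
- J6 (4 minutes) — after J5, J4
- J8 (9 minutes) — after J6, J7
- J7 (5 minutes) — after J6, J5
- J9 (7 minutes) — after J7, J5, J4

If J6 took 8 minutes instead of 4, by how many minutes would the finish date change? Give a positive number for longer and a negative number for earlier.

Actual critical path: J5→J6→J7→J8 = 7+4+5+9 = 25 ⇒ 25 minutes.
J6 is on the critical path; changing it to 8 makes that path 29 minutes.
No other chain overtakes it, so the finish is 29 minutes.
Change in finish: 29 − 25 = +4 minutes.

4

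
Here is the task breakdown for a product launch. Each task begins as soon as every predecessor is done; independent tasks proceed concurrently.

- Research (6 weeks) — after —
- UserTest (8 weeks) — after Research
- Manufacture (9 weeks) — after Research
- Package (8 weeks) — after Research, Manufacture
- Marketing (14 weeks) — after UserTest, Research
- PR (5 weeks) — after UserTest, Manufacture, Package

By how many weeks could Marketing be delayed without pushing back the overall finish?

Research→UserTest→Marketing = 6+8+14 = 28 sets the makespan at 28 weeks.
The longest chain containing Marketing totals 28 weeks.
Slack of Marketing = 14 − 14 = 0 weeks.

0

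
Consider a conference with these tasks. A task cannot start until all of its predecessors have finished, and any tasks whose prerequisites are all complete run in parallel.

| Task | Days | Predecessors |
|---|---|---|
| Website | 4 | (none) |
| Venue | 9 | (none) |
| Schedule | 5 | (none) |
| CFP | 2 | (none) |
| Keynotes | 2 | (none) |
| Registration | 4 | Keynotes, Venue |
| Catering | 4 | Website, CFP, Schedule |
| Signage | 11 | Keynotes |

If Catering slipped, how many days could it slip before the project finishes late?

4

The longest chain is Venue→Registration = 9+4 = 13; overall finish 13 days.
Catering finishes as early as 9 and must finish by 13.
Float = 13 − 9 = 4.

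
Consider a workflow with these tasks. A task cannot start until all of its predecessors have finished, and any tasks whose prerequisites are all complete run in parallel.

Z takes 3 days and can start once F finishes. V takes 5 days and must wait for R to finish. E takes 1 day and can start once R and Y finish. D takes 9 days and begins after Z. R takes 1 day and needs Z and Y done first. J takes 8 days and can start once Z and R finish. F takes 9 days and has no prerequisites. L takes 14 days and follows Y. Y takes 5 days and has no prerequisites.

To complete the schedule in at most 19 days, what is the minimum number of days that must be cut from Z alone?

2

Current finish: 21 days; target: 19.
Z is on every critical path, so each day cut from Z cuts the finish by one (this holds down to a finish of 19).
Need 21 − 19 = 2 days off Z → Z becomes 1 day, finish becomes 19.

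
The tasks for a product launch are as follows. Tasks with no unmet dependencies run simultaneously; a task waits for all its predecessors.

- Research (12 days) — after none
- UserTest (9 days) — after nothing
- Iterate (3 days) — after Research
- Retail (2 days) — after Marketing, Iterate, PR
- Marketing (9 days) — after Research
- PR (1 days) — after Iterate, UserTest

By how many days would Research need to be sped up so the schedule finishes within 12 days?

11

Current finish: 23 days; target: 12.
Research is on every critical path, so each day cut from Research cuts the finish by one (this holds down to a finish of 12).
Need 23 − 12 = 11 days off Research → Research becomes 1 day, finish becomes 12.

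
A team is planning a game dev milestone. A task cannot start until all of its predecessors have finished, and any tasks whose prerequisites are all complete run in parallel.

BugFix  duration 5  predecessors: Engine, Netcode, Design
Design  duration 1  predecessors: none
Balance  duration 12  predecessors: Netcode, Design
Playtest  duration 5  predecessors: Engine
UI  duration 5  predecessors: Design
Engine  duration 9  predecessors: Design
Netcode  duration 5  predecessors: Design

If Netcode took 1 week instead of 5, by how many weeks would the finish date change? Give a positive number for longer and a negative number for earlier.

-3

Critical path before the change: Design→Netcode→Balance = 1+5+12 = 18 giving 18 weeks.
Since Netcode is critical, the -4 change carries straight to that chain (now 14 weeks).
New critical path: Design→Engine→Playtest = 1+9+5 = 15 ⇒ 15 weeks.
Change in finish: 15 − 18 = -3 weeks.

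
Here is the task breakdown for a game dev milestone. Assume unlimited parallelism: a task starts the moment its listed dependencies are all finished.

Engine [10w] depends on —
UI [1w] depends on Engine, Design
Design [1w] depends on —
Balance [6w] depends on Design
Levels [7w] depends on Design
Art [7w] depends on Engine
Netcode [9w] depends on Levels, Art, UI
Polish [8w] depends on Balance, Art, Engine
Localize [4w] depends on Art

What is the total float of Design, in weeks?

9

The longest chain is Engine→Art→Netcode = 10+7+9 = 26; overall finish 26 weeks.
Design finishes as early as 1 and must finish by 10.
Float = 26 − 17 = 9.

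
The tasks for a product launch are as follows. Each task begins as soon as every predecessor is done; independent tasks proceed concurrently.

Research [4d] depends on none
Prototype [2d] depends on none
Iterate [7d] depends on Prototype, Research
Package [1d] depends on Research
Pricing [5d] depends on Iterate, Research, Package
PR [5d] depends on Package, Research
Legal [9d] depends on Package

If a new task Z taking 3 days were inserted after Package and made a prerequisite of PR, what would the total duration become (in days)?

Originally the plan takes 16 days.
With Z inserted, PR now waits for max(Package, Research, Z).
New critical path: Research→Iterate→Pricing = 4+7+5 = 16 ⇒ 16 days.

16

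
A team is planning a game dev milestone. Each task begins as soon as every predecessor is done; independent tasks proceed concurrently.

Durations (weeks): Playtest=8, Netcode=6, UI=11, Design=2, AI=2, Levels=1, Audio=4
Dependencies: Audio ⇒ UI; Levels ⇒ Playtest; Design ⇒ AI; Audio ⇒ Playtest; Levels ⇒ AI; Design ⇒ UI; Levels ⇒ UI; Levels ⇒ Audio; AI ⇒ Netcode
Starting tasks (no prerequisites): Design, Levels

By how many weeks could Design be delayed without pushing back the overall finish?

Levels→Audio→UI = 1+4+11 = 16 sets the makespan at 16 weeks.
Design finishes as early as 2 and must finish by 5.
Float = 16 − 13 = 3.

3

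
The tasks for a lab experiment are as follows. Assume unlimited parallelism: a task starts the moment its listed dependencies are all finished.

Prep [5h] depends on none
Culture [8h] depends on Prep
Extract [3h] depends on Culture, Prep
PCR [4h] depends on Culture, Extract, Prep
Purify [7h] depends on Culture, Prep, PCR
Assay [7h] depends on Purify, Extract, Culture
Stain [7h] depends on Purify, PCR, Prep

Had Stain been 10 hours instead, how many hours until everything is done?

As given, the longest chain is Prep→Culture→Extract→PCR→Purify→Stain = 5+8+3+4+7+7 = 34, so the finish is 34 hours.
Since Stain is critical, the +3 change carries straight to that chain (now 37 hours).
The critical path is still Prep→Culture→Extract→PCR→Purify→Stain; finish is now 37 hours.

37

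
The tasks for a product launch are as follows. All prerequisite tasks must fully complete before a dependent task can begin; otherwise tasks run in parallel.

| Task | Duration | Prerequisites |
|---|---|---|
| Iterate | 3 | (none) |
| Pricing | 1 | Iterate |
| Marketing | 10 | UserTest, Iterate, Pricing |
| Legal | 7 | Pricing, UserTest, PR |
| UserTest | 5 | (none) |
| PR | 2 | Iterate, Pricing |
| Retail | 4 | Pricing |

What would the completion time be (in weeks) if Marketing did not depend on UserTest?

14

Original critical path: UserTest→Marketing = 5+10 = 15 ⇒ 15 weeks.
Without UserTest→Marketing, Marketing's earliest start moves from 5 to 4.
The longest chain is now Iterate→Pricing→Marketing = 3+1+10 = 14, so the product launch takes 14 weeks.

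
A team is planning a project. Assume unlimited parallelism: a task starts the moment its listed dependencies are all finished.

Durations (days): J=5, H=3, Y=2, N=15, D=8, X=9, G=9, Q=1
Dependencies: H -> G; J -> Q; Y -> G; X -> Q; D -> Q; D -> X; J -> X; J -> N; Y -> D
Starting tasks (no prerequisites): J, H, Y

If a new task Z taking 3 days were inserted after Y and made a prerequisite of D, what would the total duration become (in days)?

23

Originally the plan takes 20 days.
With Z inserted, D now waits for max(Y, Z).
New critical path: Y→Z→D→X→Q = 2+3+8+9+1 = 23 ⇒ 23 days.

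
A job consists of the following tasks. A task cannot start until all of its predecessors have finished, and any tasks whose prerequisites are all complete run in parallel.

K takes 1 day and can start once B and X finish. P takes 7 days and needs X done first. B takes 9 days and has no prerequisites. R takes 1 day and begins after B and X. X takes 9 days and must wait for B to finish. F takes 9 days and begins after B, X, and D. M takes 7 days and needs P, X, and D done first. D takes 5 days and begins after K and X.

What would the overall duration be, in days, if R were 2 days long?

33

Baseline: B→X→K→D→F = 9+9+1+5+9 = 33 → 33 days.
R is off the critical path — its longest chain is 19 days, giving 14 of slack.
No other chain overtakes it, so the finish is 33 days.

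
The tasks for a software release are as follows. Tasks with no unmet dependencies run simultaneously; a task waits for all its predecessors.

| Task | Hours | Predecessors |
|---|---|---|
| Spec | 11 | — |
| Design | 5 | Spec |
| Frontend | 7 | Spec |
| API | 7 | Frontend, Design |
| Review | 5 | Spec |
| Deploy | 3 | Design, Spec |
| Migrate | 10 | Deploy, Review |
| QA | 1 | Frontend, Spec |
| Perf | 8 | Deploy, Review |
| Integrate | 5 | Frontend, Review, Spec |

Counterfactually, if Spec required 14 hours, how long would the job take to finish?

Baseline: Spec→Design→Deploy→Migrate = 11+5+3+10 = 29 → 29 hours.
Spec is on the critical path; changing it to 14 makes that path 32 hours.
No other chain overtakes it, so the finish is 32 hours.

32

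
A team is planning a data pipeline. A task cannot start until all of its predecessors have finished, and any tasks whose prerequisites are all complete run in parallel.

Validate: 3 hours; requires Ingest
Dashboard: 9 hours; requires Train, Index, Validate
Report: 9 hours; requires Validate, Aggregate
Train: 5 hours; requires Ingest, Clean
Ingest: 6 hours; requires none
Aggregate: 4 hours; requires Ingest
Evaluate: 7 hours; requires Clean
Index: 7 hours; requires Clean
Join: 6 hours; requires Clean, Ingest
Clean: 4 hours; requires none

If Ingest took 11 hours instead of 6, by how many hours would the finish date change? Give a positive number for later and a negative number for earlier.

5

As given, the longest chain is Ingest→Train→Dashboard = 6+5+9 = 20, so the finish is 20 hours.
Ingest is on the critical path; changing it to 11 makes that path 25 hours.
No other chain overtakes it, so the finish is 25 hours.
Change in finish: 25 − 20 = +5 hours.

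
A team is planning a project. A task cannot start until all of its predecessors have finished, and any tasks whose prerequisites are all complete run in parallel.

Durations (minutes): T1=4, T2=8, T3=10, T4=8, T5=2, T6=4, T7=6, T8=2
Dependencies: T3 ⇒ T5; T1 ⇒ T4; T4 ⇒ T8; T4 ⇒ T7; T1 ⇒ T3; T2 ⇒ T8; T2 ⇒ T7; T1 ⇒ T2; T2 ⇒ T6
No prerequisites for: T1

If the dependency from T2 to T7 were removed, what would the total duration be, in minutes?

With the dependency in place, T1→T2→T7 = 4+8+6 = 18 sets the finish at 18 minutes.
Dropping T2→T7 doesn't change T7's earliest start (12); another predecessor still binds.
New critical path: T1→T4→T7 = 4+8+6 = 18 ⇒ 18 minutes.

18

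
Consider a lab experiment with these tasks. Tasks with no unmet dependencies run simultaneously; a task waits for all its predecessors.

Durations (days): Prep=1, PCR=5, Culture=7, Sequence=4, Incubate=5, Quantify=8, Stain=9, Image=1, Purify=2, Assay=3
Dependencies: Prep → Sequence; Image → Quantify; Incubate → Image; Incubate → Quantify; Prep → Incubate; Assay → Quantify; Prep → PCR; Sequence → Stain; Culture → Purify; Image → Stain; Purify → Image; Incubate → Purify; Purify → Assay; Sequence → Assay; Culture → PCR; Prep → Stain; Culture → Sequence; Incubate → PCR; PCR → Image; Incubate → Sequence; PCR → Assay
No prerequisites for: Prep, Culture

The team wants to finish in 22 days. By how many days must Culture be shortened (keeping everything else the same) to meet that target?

1

Current finish: 23 days; target: 22.
Culture is on every critical path, so each day cut from Culture cuts the finish by one (this holds down to a finish of 22).
Need 23 − 22 = 1 day off Culture → Culture becomes 6 days, finish becomes 22.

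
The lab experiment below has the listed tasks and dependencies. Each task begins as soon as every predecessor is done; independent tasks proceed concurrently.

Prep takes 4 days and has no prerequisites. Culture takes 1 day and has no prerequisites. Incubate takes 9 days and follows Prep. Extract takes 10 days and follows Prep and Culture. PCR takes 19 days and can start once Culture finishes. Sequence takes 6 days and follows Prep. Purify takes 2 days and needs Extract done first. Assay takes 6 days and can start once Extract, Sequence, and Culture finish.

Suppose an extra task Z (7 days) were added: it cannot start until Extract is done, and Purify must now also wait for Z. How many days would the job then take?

23

Originally the job takes 20 days.
With Z inserted, Purify now waits for max(Extract, Z).
New critical path: Prep→Extract→Z→Purify = 4+10+7+2 = 23 ⇒ 23 days.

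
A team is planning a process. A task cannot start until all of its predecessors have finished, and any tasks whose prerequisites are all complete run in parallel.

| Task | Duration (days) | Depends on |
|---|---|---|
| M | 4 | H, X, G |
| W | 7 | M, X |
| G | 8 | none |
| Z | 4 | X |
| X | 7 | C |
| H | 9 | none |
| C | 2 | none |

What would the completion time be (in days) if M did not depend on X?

20

Before: longest chain C→X→M→W = 2+7+4+7 = 20, finish 20.
Dropping X→M doesn't change M's earliest start (9); another predecessor still binds.
After: H→M→W = 9+4+7 = 20 → 20 days.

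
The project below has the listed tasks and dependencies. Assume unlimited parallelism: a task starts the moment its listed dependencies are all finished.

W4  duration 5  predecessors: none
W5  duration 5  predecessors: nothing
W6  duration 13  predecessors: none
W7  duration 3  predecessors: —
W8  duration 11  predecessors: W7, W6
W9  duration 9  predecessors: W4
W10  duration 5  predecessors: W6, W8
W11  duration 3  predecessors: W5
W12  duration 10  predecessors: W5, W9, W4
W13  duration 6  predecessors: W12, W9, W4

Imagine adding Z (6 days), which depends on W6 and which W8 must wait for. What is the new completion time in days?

35

Originally the job takes 30 days.
With Z inserted, W8 now waits for max(W7, W6, Z).
New critical path: W6→Z→W8→W10 = 13+6+11+5 = 35 ⇒ 35 days.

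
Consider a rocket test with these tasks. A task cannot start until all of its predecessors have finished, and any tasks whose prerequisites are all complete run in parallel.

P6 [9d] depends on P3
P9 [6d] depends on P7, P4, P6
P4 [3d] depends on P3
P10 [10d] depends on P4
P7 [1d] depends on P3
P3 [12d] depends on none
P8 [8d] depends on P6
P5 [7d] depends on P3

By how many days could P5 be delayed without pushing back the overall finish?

10

The longest chain is P3→P6→P8 = 12+9+8 = 29; overall finish 29 days.
P5 finishes as early as 19 and must finish by 29.
So P5 can slip 29 − 19 = 10 days.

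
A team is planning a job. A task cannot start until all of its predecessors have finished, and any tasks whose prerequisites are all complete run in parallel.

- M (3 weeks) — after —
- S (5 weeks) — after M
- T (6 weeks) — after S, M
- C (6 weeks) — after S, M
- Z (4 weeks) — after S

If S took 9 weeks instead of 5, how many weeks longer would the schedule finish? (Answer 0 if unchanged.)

4

The binding path is M→S→T = 3+5+6 = 14; finish at 14 weeks.
S is on the critical path; changing it to 9 makes that path 18 weeks.
The critical path is still M→S→T; finish is now 18 weeks.
Change in finish: 18 − 14 = +4 weeks.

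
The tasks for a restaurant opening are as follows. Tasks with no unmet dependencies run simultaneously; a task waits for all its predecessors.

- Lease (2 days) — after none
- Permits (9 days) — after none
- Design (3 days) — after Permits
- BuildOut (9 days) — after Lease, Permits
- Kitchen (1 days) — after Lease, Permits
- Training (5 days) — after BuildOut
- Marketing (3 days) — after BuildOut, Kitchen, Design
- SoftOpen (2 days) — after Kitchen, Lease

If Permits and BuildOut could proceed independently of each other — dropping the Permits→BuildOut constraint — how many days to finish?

Original critical path: Permits→BuildOut→Training = 9+9+5 = 23 ⇒ 23 days.
Without Permits→BuildOut, BuildOut's earliest start moves from 9 to 2.
The longest chain is now Lease→BuildOut→Training = 2+9+5 = 16, so the plan takes 16 days.

16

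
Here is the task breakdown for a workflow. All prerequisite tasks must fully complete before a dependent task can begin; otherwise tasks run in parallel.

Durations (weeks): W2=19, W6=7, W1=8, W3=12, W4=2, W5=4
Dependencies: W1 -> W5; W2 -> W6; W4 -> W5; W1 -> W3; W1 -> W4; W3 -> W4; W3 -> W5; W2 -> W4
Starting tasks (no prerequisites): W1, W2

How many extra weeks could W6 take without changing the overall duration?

W1→W3→W4→W5 = 8+12+2+4 = 26 sets the makespan at 26 weeks.
The longest chain containing W6 totals 26 weeks.
Slack of W6 = 19 − 19 = 0 weeks.

0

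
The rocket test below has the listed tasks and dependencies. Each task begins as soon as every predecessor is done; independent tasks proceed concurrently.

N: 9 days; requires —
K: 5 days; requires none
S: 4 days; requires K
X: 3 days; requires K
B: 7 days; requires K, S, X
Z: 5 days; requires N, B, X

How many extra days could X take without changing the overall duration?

1

The longest chain is K→S→B→Z = 5+4+7+5 = 21; overall finish 21 days.
The longest chain containing X totals 20 days.
Slack of X = 6 − 5 = 1 day.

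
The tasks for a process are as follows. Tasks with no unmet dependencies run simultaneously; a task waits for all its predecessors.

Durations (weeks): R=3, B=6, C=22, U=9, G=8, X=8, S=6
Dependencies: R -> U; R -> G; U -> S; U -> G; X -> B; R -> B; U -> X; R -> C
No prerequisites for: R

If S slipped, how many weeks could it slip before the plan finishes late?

8

R→U→X→B = 3+9+8+6 = 26 sets the makespan at 26 weeks.
S finishes as early as 18 and must finish by 26.
Float = 26 − 18 = 8.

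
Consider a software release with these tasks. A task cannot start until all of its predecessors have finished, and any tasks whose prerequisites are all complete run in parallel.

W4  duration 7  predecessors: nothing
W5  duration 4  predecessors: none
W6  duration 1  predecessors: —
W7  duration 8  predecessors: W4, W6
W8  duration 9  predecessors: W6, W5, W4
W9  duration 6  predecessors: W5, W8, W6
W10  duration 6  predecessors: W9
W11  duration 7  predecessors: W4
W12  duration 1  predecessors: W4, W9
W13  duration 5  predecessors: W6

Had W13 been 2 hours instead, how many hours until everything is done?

As given, the longest chain is W4→W8→W9→W10 = 7+9+6+6 = 28, so the finish is 28 hours.
W13 is off the critical path — its longest chain is 6 hours, giving 22 of slack.
The critical path is still W4→W8→W9→W10; finish is now 28 hours.

28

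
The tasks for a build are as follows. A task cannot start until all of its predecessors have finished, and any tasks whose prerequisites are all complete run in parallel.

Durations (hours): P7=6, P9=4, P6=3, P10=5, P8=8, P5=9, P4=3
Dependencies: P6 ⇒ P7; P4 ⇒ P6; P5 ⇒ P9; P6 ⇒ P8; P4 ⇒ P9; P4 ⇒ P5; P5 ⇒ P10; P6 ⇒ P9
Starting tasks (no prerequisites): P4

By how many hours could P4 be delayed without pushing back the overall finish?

Critical path: P4→P5→P10 = 3+9+5 = 17, so the finish is 17 hours.
Longest path through P4: 17 hours (earliest finish 3, latest finish 3).
Slack of P4 = 0 − 0 = 0 hours.

0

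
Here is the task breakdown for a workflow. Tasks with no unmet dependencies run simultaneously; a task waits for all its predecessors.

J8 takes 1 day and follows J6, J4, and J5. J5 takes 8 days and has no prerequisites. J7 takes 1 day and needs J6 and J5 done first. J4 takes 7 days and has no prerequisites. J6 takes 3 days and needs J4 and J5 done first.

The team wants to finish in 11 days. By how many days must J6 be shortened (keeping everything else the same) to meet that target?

1

Current finish: 12 days; target: 11.
J6 is on every critical path, so each day cut from J6 cuts the finish by one (this holds down to a finish of 10).
Need 12 − 11 = 1 day off J6 → J6 becomes 2 days, finish becomes 11.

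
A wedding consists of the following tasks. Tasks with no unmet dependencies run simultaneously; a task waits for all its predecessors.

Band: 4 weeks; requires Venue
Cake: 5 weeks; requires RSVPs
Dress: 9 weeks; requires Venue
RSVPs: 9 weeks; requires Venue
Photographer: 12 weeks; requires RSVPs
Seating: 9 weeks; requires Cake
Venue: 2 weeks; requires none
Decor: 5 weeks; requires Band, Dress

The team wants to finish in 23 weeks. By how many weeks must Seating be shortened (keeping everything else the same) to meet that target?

Current finish: 25 weeks; target: 23.
Seating is on every critical path, so each week cut from Seating cuts the finish by one (this holds down to a finish of 23).
Need 25 − 23 = 2 weeks off Seating → Seating becomes 7 weeks, finish becomes 23.

2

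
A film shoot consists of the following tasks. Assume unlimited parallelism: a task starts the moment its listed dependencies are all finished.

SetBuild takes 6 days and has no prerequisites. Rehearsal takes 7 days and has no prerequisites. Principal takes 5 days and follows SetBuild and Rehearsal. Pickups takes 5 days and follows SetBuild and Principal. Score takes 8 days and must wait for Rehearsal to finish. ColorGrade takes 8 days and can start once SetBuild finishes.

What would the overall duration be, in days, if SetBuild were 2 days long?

17

The binding path is Rehearsal→Principal→Pickups = 7+5+5 = 17; finish at 17 days.
The longest path through SetBuild is only 16 days, so SetBuild has float 1.
The critical path is still Rehearsal→Principal→Pickups; finish is now 17 days.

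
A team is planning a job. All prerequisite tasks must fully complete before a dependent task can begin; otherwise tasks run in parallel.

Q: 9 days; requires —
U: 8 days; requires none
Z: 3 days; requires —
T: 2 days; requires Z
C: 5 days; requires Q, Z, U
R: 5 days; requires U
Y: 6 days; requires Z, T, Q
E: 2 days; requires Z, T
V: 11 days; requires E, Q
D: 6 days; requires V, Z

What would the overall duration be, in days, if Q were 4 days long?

Baseline: Q→V→D = 9+11+6 = 26 → 26 days.
Q lies on that path, so at 4 days the path becomes 21 days.
Now Z→T→E→V→D = 3+2+2+11+6 = 24 is longest, so the finish becomes 24 days.

24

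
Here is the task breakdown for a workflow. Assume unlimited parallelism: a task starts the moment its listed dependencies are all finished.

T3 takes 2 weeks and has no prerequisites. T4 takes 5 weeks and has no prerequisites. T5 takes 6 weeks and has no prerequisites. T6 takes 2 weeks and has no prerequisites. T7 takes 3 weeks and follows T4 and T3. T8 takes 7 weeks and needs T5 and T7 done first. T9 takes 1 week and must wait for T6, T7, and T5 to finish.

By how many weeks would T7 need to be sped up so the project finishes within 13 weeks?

Current finish: 15 weeks; target: 13.
T7 is on every critical path, so each week cut from T7 cuts the finish by one (this holds down to a finish of 13).
Need 15 − 13 = 2 weeks off T7 → T7 becomes 1 week, finish becomes 13.

2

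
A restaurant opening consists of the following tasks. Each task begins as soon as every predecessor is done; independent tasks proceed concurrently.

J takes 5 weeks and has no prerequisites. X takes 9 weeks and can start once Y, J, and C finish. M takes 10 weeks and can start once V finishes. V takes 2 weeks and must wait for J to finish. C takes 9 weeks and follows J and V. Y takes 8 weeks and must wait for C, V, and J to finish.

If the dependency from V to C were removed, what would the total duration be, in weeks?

31

With the dependency in place, J→V→C→Y→X = 5+2+9+8+9 = 33 sets the finish at 33 weeks.
Without V→C, C's earliest start moves from 7 to 5.
The longest chain is now J→C→Y→X = 5+9+8+9 = 31, so the restaurant opening takes 31 weeks.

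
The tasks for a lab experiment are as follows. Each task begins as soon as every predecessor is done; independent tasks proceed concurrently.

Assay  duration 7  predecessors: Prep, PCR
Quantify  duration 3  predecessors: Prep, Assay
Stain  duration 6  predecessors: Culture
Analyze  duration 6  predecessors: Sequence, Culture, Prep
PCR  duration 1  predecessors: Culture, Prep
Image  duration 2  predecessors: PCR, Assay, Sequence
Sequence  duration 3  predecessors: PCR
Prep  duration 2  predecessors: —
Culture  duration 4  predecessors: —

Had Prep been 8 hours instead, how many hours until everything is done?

Baseline: Culture→PCR→Assay→Quantify = 4+1+7+3 = 15 → 15 hours.
Prep is off the critical path — its longest chain is 13 hours, giving 2 of slack.
New critical path: Prep→PCR→Assay→Quantify = 8+1+7+3 = 19 ⇒ 19 hours.

19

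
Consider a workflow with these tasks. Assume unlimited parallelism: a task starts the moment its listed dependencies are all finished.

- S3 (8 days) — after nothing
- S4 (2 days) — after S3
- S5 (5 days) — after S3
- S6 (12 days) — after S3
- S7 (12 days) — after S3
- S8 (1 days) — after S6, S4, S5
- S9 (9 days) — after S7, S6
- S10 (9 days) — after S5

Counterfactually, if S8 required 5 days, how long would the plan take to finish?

29

The binding path is S3→S6→S9 = 8+12+9 = 29; finish at 29 days.
S8 has 8 days of float (longest path through it is 21).
The critical path is still S3→S6→S9; finish is now 29 days.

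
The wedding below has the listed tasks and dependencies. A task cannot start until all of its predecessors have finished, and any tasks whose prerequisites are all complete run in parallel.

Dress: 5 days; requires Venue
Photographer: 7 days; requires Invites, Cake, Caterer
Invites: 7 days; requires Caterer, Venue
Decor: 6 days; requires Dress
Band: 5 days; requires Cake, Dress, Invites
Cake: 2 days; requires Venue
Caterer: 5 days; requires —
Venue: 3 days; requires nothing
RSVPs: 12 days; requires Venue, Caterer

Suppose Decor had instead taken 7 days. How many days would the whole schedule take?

The binding path is Caterer→Invites→Photographer = 5+7+7 = 19; finish at 19 days.
Decor has 5 days of float (longest path through it is 14).
The critical path is still Caterer→Invites→Photographer; finish is now 19 days.

19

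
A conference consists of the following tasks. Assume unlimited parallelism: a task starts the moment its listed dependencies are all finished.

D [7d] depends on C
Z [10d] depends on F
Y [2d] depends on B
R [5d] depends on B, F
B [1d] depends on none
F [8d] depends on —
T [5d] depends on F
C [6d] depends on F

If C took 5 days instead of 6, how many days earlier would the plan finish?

Actual critical path: F→C→D = 8+6+7 = 21 ⇒ 21 days.
Since C is critical, the -1 change carries straight to that chain (now 20 days).
That remains the longest chain; total 20 days.
Change in finish: 20 − 21 = -1 days.

1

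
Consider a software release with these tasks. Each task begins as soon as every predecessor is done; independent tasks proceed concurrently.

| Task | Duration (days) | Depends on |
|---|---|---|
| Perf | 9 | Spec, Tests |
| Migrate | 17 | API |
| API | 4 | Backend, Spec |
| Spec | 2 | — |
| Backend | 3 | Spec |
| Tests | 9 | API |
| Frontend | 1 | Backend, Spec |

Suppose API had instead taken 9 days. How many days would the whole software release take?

32

The binding path is Spec→Backend→API→Tests→Perf = 2+3+4+9+9 = 27; finish at 27 days.
API is on the critical path; changing it to 9 makes that path 32 days.
No other chain overtakes it, so the finish is 32 days.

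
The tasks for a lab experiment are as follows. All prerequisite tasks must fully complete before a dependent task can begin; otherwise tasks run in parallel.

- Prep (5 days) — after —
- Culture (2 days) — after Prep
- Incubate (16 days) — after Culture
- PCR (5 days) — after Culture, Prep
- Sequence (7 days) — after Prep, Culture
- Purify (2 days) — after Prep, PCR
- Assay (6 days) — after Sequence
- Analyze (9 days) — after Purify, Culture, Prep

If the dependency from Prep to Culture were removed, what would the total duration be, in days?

21

With the dependency in place, Prep→Culture→Incubate = 5+2+16 = 23 sets the finish at 23 days.
Without Prep→Culture, Culture's earliest start moves from 5 to 0.
New critical path: Prep→PCR→Purify→Analyze = 5+5+2+9 = 21 ⇒ 21 days.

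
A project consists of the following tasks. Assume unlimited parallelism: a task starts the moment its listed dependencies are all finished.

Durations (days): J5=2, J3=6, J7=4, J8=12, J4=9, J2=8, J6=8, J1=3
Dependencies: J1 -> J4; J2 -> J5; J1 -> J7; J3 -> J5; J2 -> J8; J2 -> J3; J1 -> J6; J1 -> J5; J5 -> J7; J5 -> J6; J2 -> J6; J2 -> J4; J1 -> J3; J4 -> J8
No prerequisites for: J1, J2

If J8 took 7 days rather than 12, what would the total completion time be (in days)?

As given, the longest chain is J2→J4→J8 = 8+9+12 = 29, so the finish is 29 days.
J8 lies on that path, so at 7 days the path becomes 24 days.
New critical path: J2→J3→J5→J6 = 8+6+2+8 = 24 ⇒ 24 days.

24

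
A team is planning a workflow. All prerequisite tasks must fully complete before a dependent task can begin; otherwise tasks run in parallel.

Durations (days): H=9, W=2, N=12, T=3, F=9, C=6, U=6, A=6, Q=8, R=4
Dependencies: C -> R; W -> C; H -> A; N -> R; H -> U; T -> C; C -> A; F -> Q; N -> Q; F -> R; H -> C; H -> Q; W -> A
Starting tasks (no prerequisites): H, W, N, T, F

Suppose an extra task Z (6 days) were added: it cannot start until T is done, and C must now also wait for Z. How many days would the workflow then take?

21

Originally the workflow takes 21 days.
With Z inserted, C now waits for max(W, H, T, Z).
New critical path: H→C→A = 9+6+6 = 21 ⇒ 21 days.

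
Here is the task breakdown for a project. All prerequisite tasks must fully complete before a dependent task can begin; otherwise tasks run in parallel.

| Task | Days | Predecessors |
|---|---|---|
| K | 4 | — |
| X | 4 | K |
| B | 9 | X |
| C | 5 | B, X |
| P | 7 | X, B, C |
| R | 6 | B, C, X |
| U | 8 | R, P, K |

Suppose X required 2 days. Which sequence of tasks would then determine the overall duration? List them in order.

Critical path before the change: K→X→B→C→P→U = 4+4+9+5+7+8 = 37 giving 37 days.
Since X is critical, the -2 change carries straight to that chain (now 35 days).
That remains the longest chain; total 35 days.

K, X, B, C, P, U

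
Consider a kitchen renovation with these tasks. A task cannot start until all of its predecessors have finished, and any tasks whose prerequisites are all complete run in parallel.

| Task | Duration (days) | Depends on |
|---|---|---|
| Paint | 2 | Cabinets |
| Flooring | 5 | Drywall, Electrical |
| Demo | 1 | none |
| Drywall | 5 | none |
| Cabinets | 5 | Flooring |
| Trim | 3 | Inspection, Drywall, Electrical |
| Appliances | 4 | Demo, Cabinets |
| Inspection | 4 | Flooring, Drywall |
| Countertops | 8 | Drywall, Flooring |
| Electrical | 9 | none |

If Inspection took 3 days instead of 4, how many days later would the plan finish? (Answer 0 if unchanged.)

The binding path is Electrical→Flooring→Cabinets→Appliances = 9+5+5+4 = 23; finish at 23 days.
The longest path through Inspection is only 21 days, so Inspection has float 2.
That remains the longest chain; total 23 days.
Change in finish: 23 − 23 = +0 days.

0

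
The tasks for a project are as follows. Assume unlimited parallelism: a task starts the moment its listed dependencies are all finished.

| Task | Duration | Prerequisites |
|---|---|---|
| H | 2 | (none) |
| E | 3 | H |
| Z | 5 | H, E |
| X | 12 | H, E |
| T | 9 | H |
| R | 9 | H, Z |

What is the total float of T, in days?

8

Critical path: H→E→Z→R = 2+3+5+9 = 19, so the finish is 19 days.
Longest path through T: 11 days (earliest finish 11, latest finish 19).
Slack of T = 10 − 2 = 8 days.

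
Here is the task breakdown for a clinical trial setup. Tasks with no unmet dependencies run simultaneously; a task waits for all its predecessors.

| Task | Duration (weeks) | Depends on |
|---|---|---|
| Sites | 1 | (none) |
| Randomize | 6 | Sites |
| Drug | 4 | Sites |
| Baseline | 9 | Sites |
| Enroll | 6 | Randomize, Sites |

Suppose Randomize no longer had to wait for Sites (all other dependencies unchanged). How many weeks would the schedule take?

12

Original critical path: Sites→Randomize→Enroll = 1+6+6 = 13 ⇒ 13 weeks.
Without Sites→Randomize, Randomize's earliest start moves from 1 to 0.
The longest chain is now Randomize→Enroll = 6+6 = 12, so the schedule takes 12 weeks.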